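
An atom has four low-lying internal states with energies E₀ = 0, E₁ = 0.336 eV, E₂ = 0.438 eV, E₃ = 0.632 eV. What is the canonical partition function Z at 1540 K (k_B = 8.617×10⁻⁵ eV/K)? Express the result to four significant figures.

k_BT = 8.617×10⁻⁵ × 1540 K = 0.132702 eV.
Eᵢ/kT = 0, 2.53199, 3.30063, 4.76255.
Z = Σ e^(−Eᵢ/kT) = e^(−0) + e^(−2.53199) + e^(−3.30063) + e^(−4.76255) = 1.00000 + 0.0795007 + 0.0368599 + 0.00854379 = 1.12490.

Z = 1.125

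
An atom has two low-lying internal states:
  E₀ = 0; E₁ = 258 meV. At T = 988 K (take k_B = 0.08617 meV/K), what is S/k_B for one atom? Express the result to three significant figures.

0.187

k_BT = 0.08617 × 988 K = 85.136 meV.
Eᵢ/kT = 0, 3.0304.
Z = Σ e^(−Eᵢ/kT) = e^(−0) + e^(−3.0304) = 1.0000 + 0.048296 = 1.0483.
⟨E⟩ = Σ EᵢPᵢ = 11.886 meV.
S/k_B = ln Z + ⟨E⟩/kT = ln(1.0483) + 11.886/85.136 = 0.047170 + 0.13961 = 0.187.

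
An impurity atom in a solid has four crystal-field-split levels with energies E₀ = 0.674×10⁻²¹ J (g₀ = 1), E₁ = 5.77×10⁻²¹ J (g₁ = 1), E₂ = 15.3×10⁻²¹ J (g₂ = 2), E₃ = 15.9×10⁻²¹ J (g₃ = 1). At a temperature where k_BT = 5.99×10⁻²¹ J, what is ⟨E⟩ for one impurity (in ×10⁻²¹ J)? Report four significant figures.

4.198 ×10⁻²¹ J

Eᵢ/kT = 0.112521, 0.963272, 2.55426, 2.65442.
Z = Σ gᵢe^(−Eᵢ/kT) = 1·e^(−0.112521) + 1·e^(−0.963272) + 2·e^(−2.55426) + 1·e^(−2.65442) = 0.893579 + 0.381642 + 0.155499 + 0.0703396 = 1.50106.
⟨E⟩ = Σ Eᵢ gᵢe^(−Eᵢ/kT) / Z = (0.674·0.893579 + 5.77·0.381642 + 15.3·0.155499 + 15.9·0.0703396) / 1.50106 = 4.198 ×10⁻²¹ J.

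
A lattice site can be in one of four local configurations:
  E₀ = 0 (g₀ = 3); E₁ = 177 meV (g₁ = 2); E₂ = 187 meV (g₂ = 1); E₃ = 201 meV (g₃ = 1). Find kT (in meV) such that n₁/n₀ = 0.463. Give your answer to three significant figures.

n₁/n₀ = (g₁/g₀) exp[−(E₁−E₀)/kT] = 0.463.
⇒ (E₁−E₀)/kT = ln((2/3)/0.463) = ln(1.4399) = 0.36457.
kT = 177 meV / 0.36457 = 486 meV.

486 meV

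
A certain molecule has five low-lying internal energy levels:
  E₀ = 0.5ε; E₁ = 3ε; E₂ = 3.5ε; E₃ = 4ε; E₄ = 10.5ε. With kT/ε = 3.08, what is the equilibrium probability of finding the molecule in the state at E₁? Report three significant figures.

0.204

Eᵢ/kT = 0.16234, 0.97403, 1.1364, 1.2987, 3.4091.
Z = Σ e^(−Eᵢ/kT) = e^(−0.16234) + e^(−0.97403) + e^(−1.1364) + e^(−1.2987) + e^(−3.4091) = 0.85015 + 0.37756 + 0.32097 + 0.27289 + 0.033071 = 1.8546.
P₁ = e^(−E₁/kT) / Z = 0.37756/1.8546 = 0.204.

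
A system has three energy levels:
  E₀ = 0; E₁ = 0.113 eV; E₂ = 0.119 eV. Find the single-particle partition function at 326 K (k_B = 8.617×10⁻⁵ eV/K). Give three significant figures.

Z = 1.03

k_BT = 8.617×10⁻⁵ × 326 K = 0.028091 eV.
Eᵢ/kT = 0, 4.0226, 4.2362.
Z = Σ e^(−Eᵢ/kT) = e^(−0) + e^(−4.0226) + e^(−4.2362) = 1.0000 + 0.017906 + 0.014462 = 1.0324.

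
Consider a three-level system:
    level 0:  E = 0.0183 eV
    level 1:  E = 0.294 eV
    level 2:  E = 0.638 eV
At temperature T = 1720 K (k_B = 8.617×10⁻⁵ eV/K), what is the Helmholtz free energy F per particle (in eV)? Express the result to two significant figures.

-0.0051 eV

k_BT = 8.617×10⁻⁵ × 1720 K = 0.1482 eV.
Eᵢ/kT = 0.1235, 1.984, 4.305.
Z = Σ e^(−Eᵢ/kT) = e^(−0.1235) + e^(−1.984) + e^(−4.305) = 0.8838 + 0.1375 + 0.01350 = 1.035.
F = −kT ln Z = −0.1482 × ln(1.035) = −0.1482 × 0.03440 = -0.0051 eV.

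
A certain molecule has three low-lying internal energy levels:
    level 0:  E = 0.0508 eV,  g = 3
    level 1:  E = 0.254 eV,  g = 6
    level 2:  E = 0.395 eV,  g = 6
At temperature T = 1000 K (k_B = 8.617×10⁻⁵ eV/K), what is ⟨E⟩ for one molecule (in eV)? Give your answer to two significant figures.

0.092 eV

k_BT = 8.617×10⁻⁵ × 1000 K = 0.08617 eV.
Eᵢ/kT = 0.5895, 2.948, 4.584.
Z = Σ gᵢe^(−Eᵢ/kT) = 3·e^(−0.5895) + 6·e^(−2.948) + 6·e^(−4.584) = 1.664 + 0.3147 + 0.06128 = 2.040.
⟨E⟩ = Σ Eᵢ gᵢe^(−Eᵢ/kT) / Z = (0.0508·1.664 + 0.254·0.3147 + 0.395·0.06128) / 2.040 = 0.092 eV.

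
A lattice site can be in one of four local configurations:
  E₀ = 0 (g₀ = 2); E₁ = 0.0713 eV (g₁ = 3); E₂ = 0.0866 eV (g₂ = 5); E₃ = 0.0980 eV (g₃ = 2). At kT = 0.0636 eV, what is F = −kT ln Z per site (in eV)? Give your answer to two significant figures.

-0.098 eV

Eᵢ/kT = 0, 1.121, 1.362, 1.541.
Z = Σ gᵢe^(−Eᵢ/kT) = 2·e^(−0) + 3·e^(−1.121) + 5·e^(−1.362) + 2·e^(−1.541) = 2.000 + 0.9779 + 1.281 + 0.4283 = 4.687.
F = −kT ln Z = −0.0636 × ln(4.687) = −0.0636 × 1.545 = -0.098 eV.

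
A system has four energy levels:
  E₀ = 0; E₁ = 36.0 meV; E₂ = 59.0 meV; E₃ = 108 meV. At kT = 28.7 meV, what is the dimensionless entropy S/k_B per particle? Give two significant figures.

Eᵢ/kT = 0, 1.254, 2.056, 3.763.
Z = Σ e^(−Eᵢ/kT) = e^(−0) + e^(−1.254) + e^(−2.056) + e^(−3.763) = 1.000 + 0.2854 + 0.1280 + 0.02321 = 1.437.
⟨E⟩ = Σ EᵢPᵢ = 14.15 meV.
S/k_B = ln Z + ⟨E⟩/kT = ln(1.437) + 14.15/28.7 = 0.3626 + 0.4930 = 0.86.

0.86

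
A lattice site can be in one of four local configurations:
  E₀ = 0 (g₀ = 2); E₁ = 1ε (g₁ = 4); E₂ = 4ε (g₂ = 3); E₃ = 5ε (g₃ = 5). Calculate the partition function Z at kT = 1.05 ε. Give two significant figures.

Z = 3.7

Eᵢ/kT = 0, 0.9524, 3.810, 4.762.
Z = Σ gᵢe^(−Eᵢ/kT) = 2·e^(−0) + 4·e^(−0.9524) + 3·e^(−3.810) + 5·e^(−4.762) = 2.000 + 1.543 + 0.06644 + 0.04274 = 3.652.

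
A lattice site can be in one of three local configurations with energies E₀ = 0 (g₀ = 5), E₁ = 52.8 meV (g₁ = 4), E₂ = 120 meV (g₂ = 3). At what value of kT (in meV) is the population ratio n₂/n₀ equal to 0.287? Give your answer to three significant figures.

163 meV

n₂/n₀ = (g₂/g₀) exp[−(E₂−E₀)/kT] = 0.287.
⇒ (E₂−E₀)/kT = ln((3/5)/0.287) = ln(2.0906) = 0.73745.
kT = 120 meV / 0.73745 = 163 meV.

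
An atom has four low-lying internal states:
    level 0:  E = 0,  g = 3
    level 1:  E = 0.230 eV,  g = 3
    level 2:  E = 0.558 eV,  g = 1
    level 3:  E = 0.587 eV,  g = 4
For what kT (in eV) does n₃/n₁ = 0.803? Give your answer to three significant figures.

n₃/n₁ = (g₃/g₁) exp[−(E₃−E₁)/kT] = 0.803.
⇒ (E₃−E₁)/kT = ln((4/3)/0.803) = ln(1.6604) = 0.50706.
kT = 0.357 eV / 0.50706 = 0.704 eV.

0.704 eV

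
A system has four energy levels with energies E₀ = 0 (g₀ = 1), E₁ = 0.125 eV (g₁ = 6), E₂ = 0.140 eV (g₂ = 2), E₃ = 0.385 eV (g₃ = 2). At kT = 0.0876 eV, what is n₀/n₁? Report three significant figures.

n₀/n₁ = (g₀/g₁) exp[−(E₀−E₁)/kT] = (1/6) × exp(−(-0.125 eV)/(0.0876 eV)) = (1/6) × exp(1.4269) = 0.694.

0.694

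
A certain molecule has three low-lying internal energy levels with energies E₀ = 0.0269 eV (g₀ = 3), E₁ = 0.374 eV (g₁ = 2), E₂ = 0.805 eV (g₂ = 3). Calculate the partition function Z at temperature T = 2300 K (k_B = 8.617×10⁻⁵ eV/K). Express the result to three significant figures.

k_BT = 8.617×10⁻⁵ × 2300 K = 0.19819 eV.
Eᵢ/kT = 0.13573, 1.8871, 4.0618.
Z = Σ gᵢe^(−Eᵢ/kT) = 3·e^(−0.13573) + 2·e^(−1.8871) + 3·e^(−4.0618) = 2.6192 + 0.30302 + 0.051654 = 2.9739.

Z = 2.97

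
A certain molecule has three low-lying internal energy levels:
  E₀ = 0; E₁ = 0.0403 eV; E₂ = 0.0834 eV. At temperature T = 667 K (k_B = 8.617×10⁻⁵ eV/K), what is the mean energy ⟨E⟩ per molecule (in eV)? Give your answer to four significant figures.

k_BT = 8.617×10⁻⁵ × 667 K = 0.0574754 eV.
Eᵢ/kT = 0, 0.701170, 1.45106.
Z = Σ e^(−Eᵢ/kT) = e^(−0) + e^(−0.701170) + e^(−1.45106) = 1.00000 + 0.496005 + 0.234322 = 1.73033.
⟨E⟩ = Σ Eᵢ e^(−Eᵢ/kT) / Z = (0·1.00000 + 0.0403·0.496005 + 0.0834·0.234322) / 1.73033 = 0.02285 eV.

0.02285 eV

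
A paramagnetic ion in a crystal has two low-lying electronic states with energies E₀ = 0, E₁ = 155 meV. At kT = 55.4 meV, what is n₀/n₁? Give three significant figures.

n₀/n₁ = exp[−(E₀−E₁)/kT] = exp(−(-155 meV)/(55.4 meV)) = exp(2.7978) = 16.4.

16.4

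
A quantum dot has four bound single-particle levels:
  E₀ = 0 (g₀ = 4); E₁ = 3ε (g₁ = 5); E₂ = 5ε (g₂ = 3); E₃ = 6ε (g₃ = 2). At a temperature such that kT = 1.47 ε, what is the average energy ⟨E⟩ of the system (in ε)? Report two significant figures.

0.55 ε

Eᵢ/kT = 0, 2.041, 3.401, 4.082.
Z = Σ gᵢe^(−Eᵢ/kT) = 4·e^(−0) + 5·e^(−2.041) + 3·e^(−3.401) + 2·e^(−4.082) = 4.000 + 0.6495 + 0.1000 + 0.03375 = 4.783.
⟨E⟩ = Σ Eᵢ gᵢe^(−Eᵢ/kT) / Z = (0·4.000 + 3·0.6495 + 5·0.1000 + 6·0.03375) / 4.783 = 0.55 ε.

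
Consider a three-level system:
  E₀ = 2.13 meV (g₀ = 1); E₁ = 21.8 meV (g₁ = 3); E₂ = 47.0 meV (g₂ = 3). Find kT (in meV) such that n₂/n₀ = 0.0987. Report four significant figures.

n₂/n₀ = (g₂/g₀) exp[−(E₂−E₀)/kT] = 0.0987.
⇒ (E₂−E₀)/kT = ln((3/1)/0.0987) = ln(30.3951) = 3.41428.
kT = 44.87 meV / 3.41428 = 13.14 meV.

13.14 meV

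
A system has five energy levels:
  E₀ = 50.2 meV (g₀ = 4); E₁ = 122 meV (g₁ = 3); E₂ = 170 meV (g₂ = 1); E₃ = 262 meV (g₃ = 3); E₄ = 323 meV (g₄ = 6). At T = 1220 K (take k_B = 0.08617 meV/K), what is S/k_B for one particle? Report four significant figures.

2.404

k_BT = 0.08617 × 1220 K = 105.127 meV.
Eᵢ/kT = 0.477518, 1.16050, 1.61709, 2.49222, 3.07247.
Z = Σ gᵢe^(−Eᵢ/kT) = 4·e^(−0.477518) + 3·e^(−1.16050) + 1·e^(−1.61709) + 3·e^(−2.49222) + 6·e^(−3.07247) = 2.48128 + 0.939988 + 0.198475 + 0.248178 + 0.277840 = 4.14576.
⟨E⟩ = Σ EᵢPᵢ = 103.176 meV.
S/k_B = ln Z + ⟨E⟩/kT = ln(4.14576) + 103.176/105.127 = 1.42209 + 0.981441 = 2.404.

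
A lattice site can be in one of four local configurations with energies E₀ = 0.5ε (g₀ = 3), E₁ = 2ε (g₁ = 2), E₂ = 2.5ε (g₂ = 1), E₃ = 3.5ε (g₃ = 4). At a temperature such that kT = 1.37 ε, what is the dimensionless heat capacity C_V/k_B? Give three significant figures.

0.569

Eᵢ/kT = 0.36496, 1.4599, 1.8248, 2.5547.
Z = Σ gᵢe^(−Eᵢ/kT) = 3·e^(−0.36496) + 2·e^(−1.4599) + 1·e^(−1.8248) + 4·e^(−2.5547) = 2.0827 + 0.46452 + 0.16125 + 0.31086 = 3.0193.
⟨E⟩ = 1.1465 ε, ⟨E²⟩ = 2.3829 ε².
C_V/k_B = (⟨E²⟩ − ⟨E⟩²)/(kT)² = (2.3829 − 1.3145)/1.8769 = 0.569.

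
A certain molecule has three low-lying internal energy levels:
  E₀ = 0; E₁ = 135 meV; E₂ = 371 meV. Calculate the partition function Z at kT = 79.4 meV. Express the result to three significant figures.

Z = 1.19

Eᵢ/kT = 0, 1.7003, 4.6725.
Z = Σ e^(−Eᵢ/kT) = e^(−0) + e^(−1.7003) + e^(−4.6725) = 1.0000 + 0.18263 + 0.0093489 = 1.1920.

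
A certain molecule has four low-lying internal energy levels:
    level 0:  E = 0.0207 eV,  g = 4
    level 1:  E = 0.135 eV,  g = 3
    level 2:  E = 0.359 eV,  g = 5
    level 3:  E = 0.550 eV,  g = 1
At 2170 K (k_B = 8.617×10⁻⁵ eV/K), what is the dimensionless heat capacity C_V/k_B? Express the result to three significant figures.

k_BT = 8.617×10⁻⁵ × 2170 K = 0.18699 eV.
Eᵢ/kT = 0.11070, 0.72196, 1.9199, 2.9413.
Z = Σ gᵢe^(−Eᵢ/kT) = 4·e^(−0.11070) + 3·e^(−0.72196) + 5·e^(−1.9199) + 1·e^(−2.9413) = 3.5808 + 1.4574 + 0.73311 + 0.052797 = 5.8241.
⟨E⟩ = 0.096684 eV, ⟨E²⟩ = 0.023789 eV².
C_V/k_B = (⟨E²⟩ − ⟨E⟩²)/(kT)² = (0.023789 − 0.0093478)/0.034965 = 0.413.

0.413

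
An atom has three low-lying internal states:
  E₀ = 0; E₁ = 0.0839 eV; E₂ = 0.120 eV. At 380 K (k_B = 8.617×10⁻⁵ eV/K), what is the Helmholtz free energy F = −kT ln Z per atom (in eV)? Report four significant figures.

-0.003202 eV

k_BT = 8.617×10⁻⁵ × 380 K = 0.0327446 eV.
Eᵢ/kT = 0, 2.56225, 3.66473.
Z = Σ e^(−Eᵢ/kT) = e^(−0) + e^(−2.56225) + e^(−3.66473) = 1.00000 + 0.0771310 + 0.0256111 = 1.10274.
F = −kT ln Z = −0.0327446 × ln(1.10274) = −0.0327446 × 0.0977980 = -0.003202 eV.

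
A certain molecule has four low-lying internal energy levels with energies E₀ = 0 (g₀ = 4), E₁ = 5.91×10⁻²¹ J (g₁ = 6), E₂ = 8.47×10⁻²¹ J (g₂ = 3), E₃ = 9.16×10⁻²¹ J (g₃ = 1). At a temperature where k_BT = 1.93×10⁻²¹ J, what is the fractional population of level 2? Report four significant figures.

0.008610

Eᵢ/kT = 0, 3.06218, 4.38860, 4.74611.
Z = Σ gᵢe^(−Eᵢ/kT) = 4·e^(−0) + 6·e^(−3.06218) + 3·e^(−4.38860) + 1·e^(−4.74611) = 4.00000 + 0.280714 + 0.0372543 + 0.00868542 = 4.32665.
P₂ = g₂ e^(−E₂/kT) / Z = 0.0372543/4.32665 = 0.008610.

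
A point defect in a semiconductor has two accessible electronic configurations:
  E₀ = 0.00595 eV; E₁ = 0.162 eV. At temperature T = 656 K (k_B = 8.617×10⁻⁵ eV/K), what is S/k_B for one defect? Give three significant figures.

k_BT = 8.617×10⁻⁵ × 656 K = 0.056528 eV.
Eᵢ/kT = 0.10526, 2.8658.
Z = Σ e^(−Eᵢ/kT) = e^(−0.10526) + e^(−2.8658) = 0.90009 + 0.056938 = 0.95703.
⟨E⟩ = Σ EᵢPᵢ = 0.015234 eV.
S/k_B = ln Z + ⟨E⟩/kT = ln(0.95703) + 0.015234/0.056528 = -0.043921 + 0.26949 = 0.226.

0.226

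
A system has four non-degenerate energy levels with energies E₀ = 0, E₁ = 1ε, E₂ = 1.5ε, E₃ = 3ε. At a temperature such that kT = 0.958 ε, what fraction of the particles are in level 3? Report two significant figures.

Eᵢ/kT = 0, 1.044, 1.566, 3.132.
Z = Σ e^(−Eᵢ/kT) = e^(−0) + e^(−1.044) + e^(−1.566) + e^(−3.132) = 1.000 + 0.3520 + 0.2089 + 0.04363 = 1.605.
P₃ = e^(−E₃/kT) / Z = 0.04363/1.605 = 0.027.

0.027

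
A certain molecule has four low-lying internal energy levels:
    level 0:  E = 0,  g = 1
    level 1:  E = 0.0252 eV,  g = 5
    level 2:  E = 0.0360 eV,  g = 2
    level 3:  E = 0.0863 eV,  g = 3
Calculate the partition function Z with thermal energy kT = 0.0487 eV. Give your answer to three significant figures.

Eᵢ/kT = 0, 0.51745, 0.73922, 1.7721.
Z = Σ gᵢe^(−Eᵢ/kT) = 1·e^(−0) + 5·e^(−0.51745) + 2·e^(−0.73922) + 3·e^(−1.7721) = 1.0000 + 2.9802 + 0.95497 + 0.50993 = 5.4451.

Z = 5.45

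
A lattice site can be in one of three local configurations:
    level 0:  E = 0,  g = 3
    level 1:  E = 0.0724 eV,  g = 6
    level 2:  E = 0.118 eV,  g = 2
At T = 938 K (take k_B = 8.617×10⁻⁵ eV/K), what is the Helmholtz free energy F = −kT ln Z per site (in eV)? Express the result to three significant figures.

-0.144 eV

k_BT = 8.617×10⁻⁵ × 938 K = 0.080827 eV.
Eᵢ/kT = 0, 0.89574, 1.4599.
Z = Σ gᵢe^(−Eᵢ/kT) = 3·e^(−0) + 6·e^(−0.89574) + 2·e^(−1.4599) = 3.0000 + 2.4498 + 0.46452 = 5.9143.
F = −kT ln Z = −0.080827 × ln(5.9143) = −0.080827 × 1.7774 = -0.144 eV.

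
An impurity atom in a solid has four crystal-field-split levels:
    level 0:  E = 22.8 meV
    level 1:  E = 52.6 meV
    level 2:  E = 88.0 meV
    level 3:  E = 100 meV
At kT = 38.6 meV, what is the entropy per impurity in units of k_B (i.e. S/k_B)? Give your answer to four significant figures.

1.105

Eᵢ/kT = 0.590674, 1.36269, 2.27979, 2.59067.
Z = Σ e^(−Eᵢ/kT) = e^(−0.590674) + e^(−1.36269) + e^(−2.27979) + e^(−2.59067) = 0.553954 + 0.255971 + 0.102306 + 0.0749698 = 0.987201.
⟨E⟩ = Σ EᵢPᵢ = 43.1464 meV.
S/k_B = ln Z + ⟨E⟩/kT = ln(0.987201) + 43.1464/38.6 = -0.0128816 + 1.11778 = 1.105.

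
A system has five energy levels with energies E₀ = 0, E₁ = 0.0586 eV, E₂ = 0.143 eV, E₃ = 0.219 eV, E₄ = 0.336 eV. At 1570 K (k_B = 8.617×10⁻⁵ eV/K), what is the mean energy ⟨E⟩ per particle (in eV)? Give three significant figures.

0.0699 eV

k_BT = 8.617×10⁻⁵ × 1570 K = 0.13529 eV.
Eᵢ/kT = 0, 0.43314, 1.0570, 1.6187, 2.4836.
Z = Σ e^(−Eᵢ/kT) = e^(−0) + e^(−0.43314) + e^(−1.0570) + e^(−1.6187) + e^(−2.4836) = 1.0000 + 0.64847 + 0.34750 + 0.19816 + 0.083442 = 2.2776.
⟨E⟩ = Σ Eᵢ e^(−Eᵢ/kT) / Z = (0·1.0000 + 0.0586·0.64847 + 0.143·0.34750 + 0.219·0.19816 + 0.336·0.083442) / 2.2776 = 0.0699 eV.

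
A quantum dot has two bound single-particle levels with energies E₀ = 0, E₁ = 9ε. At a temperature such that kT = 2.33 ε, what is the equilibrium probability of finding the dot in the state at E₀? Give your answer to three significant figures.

Eᵢ/kT = 0, 3.8627.
Z = Σ e^(−Eᵢ/kT) = e^(−0) + e^(−3.8627) = 1.0000 + 0.021011 = 1.0210.
P₀ = e^(−E₀/kT) / Z = 1.0000/1.0210 = 0.979.

0.979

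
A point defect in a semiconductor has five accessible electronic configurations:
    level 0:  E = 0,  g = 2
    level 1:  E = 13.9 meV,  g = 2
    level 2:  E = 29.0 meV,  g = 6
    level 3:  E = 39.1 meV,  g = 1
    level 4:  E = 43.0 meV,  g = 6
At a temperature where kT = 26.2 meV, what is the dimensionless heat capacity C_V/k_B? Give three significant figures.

0.378

Eᵢ/kT = 0, 0.53053, 1.1069, 1.4924, 1.6412.
Z = Σ gᵢe^(−Eᵢ/kT) = 2·e^(−0) + 2·e^(−0.53053) + 6·e^(−1.1069) + 1·e^(−1.4924) + 6·e^(−1.6412) = 2.0000 + 1.1766 + 1.9835 + 0.22483 + 1.1625 = 6.5474.
⟨E⟩ = 20.261 meV, ⟨E²⟩ = 670.29 meV².
C_V/k_B = (⟨E²⟩ − ⟨E⟩²)/(kT)² = (670.29 − 410.51)/686.44 = 0.378.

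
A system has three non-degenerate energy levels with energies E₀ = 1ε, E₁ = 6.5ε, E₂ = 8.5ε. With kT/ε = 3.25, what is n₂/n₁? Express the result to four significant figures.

n₂/n₁ = exp[−(E₂−E₁)/kT] = exp(−(2.0ε)/(3.25ε)) = exp(-0.615385) = 0.5404.

0.5404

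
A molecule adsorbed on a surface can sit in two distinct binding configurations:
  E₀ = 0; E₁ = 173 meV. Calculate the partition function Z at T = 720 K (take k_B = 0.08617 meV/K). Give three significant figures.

k_BT = 0.08617 × 720 K = 62.042 meV.
Eᵢ/kT = 0, 2.7884.
Z = Σ e^(−Eᵢ/kT) = e^(−0) + e^(−2.7884) = 1.0000 + 0.061520 = 1.0615.

Z = 1.06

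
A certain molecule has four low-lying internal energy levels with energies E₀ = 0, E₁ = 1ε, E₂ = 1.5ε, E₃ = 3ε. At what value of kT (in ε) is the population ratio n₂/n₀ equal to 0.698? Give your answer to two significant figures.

4.2 ε

n₂/n₀ = exp[−(E₂−E₀)/kT] = 0.698.
⇒ (E₂−E₀)/kT = ln(1/0.698) = ln(1.433) = 0.3598.
kT = 1.5ε / 0.3598 = 4.2 ε.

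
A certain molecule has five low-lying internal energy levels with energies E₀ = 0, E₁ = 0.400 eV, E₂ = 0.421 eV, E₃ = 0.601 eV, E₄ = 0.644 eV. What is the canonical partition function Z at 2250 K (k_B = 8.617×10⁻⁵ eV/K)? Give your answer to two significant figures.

k_BT = 8.617×10⁻⁵ × 2250 K = 0.1939 eV.
Eᵢ/kT = 0, 2.063, 2.171, 3.100, 3.321.
Z = Σ e^(−Eᵢ/kT) = e^(−0) + e^(−2.063) + e^(−2.171) + e^(−3.100) + e^(−3.321) = 1.000 + 0.1271 + 0.1141 + 0.04505 + 0.03612 = 1.322.

Z = 1.3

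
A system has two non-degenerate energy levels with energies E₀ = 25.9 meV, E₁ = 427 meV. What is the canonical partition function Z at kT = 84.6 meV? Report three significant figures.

Z = 0.743

Eᵢ/kT = 0.30615, 5.0473.
Z = Σ e^(−Eᵢ/kT) = e^(−0.30615) + e^(−5.0473) = 0.73628 + 0.0064267 = 0.74271.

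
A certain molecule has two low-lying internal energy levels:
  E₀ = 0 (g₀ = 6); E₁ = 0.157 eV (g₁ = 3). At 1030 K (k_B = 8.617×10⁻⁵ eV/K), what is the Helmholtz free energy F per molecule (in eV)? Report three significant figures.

-0.166 eV

k_BT = 8.617×10⁻⁵ × 1030 K = 0.088755 eV.
Eᵢ/kT = 0, 1.7689.
Z = Σ gᵢe^(−Eᵢ/kT) = 6·e^(−0) + 3·e^(−1.7689) = 6.0000 + 0.51156 = 6.5116.
F = −kT ln Z = −0.088755 × ln(6.5116) = −0.088755 × 1.8736 = -0.166 eV.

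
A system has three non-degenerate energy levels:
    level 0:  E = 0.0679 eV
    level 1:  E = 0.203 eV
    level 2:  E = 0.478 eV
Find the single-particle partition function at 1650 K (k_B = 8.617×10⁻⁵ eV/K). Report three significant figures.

Z = 0.895

k_BT = 8.617×10⁻⁵ × 1650 K = 0.14218 eV.
Eᵢ/kT = 0.47756, 1.4278, 3.3619.
Z = Σ e^(−Eᵢ/kT) = e^(−0.47756) + e^(−1.4278) + e^(−3.3619) = 0.62030 + 0.23984 + 0.034669 = 0.89481.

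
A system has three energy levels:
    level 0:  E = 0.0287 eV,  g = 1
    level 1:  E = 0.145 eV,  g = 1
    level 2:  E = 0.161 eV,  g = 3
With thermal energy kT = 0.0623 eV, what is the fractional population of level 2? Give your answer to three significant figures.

0.237

Eᵢ/kT = 0.46067, 2.3274, 2.5843.
Z = Σ gᵢe^(−Eᵢ/kT) = 1·e^(−0.46067) + 1·e^(−2.3274) + 3·e^(−2.5843) = 0.63086 + 0.097549 + 0.22635 = 0.95476.
P₂ = g₂ e^(−E₂/kT) / Z = 0.22635/0.95476 = 0.237.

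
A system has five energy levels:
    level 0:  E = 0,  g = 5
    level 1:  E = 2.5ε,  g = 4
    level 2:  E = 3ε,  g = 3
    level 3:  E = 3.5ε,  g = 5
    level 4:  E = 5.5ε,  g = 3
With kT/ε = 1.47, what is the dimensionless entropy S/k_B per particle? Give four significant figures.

2.407

Eᵢ/kT = 0, 1.70068, 2.04082, 2.38095, 3.74150.
Z = Σ gᵢe^(−Eᵢ/kT) = 5·e^(−0) + 4·e^(−1.70068) + 3·e^(−2.04082) + 5·e^(−2.38095) + 3·e^(−3.74150) = 5.00000 + 0.730237 + 0.389766 + 0.462313 + 0.0711555 = 6.65347.
⟨E⟩ = Σ EᵢPᵢ = 0.752140 ε.
S/k_B = ln Z + ⟨E⟩/kT = ln(6.65347) + 0.752140/1.47 = 1.89514 + 0.511660 = 2.407.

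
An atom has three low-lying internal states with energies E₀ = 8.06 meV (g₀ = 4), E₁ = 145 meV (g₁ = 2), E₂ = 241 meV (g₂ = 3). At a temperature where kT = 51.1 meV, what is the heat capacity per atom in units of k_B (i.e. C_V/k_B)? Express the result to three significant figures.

Eᵢ/kT = 0.15773, 2.8376, 4.7162.
Z = Σ gᵢe^(−Eᵢ/kT) = 4·e^(−0.15773) + 2·e^(−2.8376) + 3·e^(−4.7162) = 3.4163 + 0.11713 + 0.026847 = 3.5603.
⟨E⟩ = 14.322 meV, ⟨E²⟩ = 1192.0 meV².
C_V/k_B = (⟨E²⟩ − ⟨E⟩²)/(kT)² = (1192.0 − 205.12)/2611.2 = 0.378.

0.378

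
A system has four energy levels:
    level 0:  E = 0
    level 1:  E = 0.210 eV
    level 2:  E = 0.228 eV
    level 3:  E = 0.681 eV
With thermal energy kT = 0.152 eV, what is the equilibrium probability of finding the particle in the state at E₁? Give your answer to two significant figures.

0.17

Eᵢ/kT = 0, 1.382, 1.500, 4.480.
Z = Σ e^(−Eᵢ/kT) = e^(−0) + e^(−1.382) + e^(−1.500) + e^(−4.480) = 1.000 + 0.2511 + 0.2231 + 0.01133 = 1.486.
P₁ = e^(−E₁/kT) / Z = 0.2511/1.486 = 0.17.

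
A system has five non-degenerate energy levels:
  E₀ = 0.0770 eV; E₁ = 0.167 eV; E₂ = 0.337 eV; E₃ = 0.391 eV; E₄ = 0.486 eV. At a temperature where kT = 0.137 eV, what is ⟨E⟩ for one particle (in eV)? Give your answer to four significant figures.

Eᵢ/kT = 0.562044, 1.21898, 2.45985, 2.85401, 3.54745.
Z = Σ e^(−Eᵢ/kT) = e^(−0.562044) + e^(−1.21898) + e^(−2.45985) + e^(−2.85401) + e^(−3.54745) = 0.570043 + 0.295531 + 0.0854478 + 0.0576128 + 0.0287980 = 1.03743.
⟨E⟩ = Σ Eᵢ e^(−Eᵢ/kT) / Z = (0.0770·0.570043 + 0.167·0.295531 + 0.337·0.0854478 + 0.391·0.0576128 + 0.486·0.0287980) / 1.03743 = 0.1528 eV.

0.1528 eV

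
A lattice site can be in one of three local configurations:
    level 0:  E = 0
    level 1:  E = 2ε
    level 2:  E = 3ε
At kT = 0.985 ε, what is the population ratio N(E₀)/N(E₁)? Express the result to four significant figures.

7.618

n₀/n₁ = exp[−(E₀−E₁)/kT] = exp(−(-2ε)/(0.985ε)) = exp(2.03046) = 7.618.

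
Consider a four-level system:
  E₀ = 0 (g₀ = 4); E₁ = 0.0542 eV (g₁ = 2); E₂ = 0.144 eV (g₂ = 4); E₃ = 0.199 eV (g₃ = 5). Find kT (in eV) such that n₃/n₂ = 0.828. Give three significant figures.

n₃/n₂ = (g₃/g₂) exp[−(E₃−E₂)/kT] = 0.828.
⇒ (E₃−E₂)/kT = ln((5/4)/0.828) = ln(1.5097) = 0.41191.
kT = 0.055 eV / 0.41191 = 0.134 eV.

0.134 eV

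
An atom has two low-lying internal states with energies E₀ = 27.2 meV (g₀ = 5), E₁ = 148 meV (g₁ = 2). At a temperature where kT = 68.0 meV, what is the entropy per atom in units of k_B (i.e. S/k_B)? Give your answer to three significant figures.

Eᵢ/kT = 0.40000, 2.1765.
Z = Σ gᵢe^(−Eᵢ/kT) = 5·e^(−0.40000) + 2·e^(−2.1765) = 3.3516 + 0.22688 = 3.5785.
⟨E⟩ = Σ EᵢPᵢ = 34.859 meV.
S/k_B = ln Z + ⟨E⟩/kT = ln(3.5785) + 34.859/68.0 = 1.2749 + 0.51263 = 1.79.

1.79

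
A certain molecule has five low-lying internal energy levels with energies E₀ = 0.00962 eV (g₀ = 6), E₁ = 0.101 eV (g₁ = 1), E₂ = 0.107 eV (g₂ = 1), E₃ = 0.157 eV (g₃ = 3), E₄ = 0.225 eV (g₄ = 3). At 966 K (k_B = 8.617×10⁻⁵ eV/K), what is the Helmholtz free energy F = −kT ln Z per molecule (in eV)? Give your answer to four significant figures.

-0.1568 eV

k_BT = 8.617×10⁻⁵ × 966 K = 0.0832402 eV.
Eᵢ/kT = 0.115569, 1.21336, 1.28544, 1.88611, 2.70302.
Z = Σ gᵢe^(−Eᵢ/kT) = 6·e^(−0.115569) + 1·e^(−1.21336) + 1·e^(−1.28544) + 3·e^(−1.88611) + 3·e^(−2.70302) = 5.34515 + 0.297197 + 0.276529 + 0.454982 + 0.201009 = 6.57487.
F = −kT ln Z = −0.0832402 × ln(6.57487) = −0.0832402 × 1.88325 = -0.1568 eV.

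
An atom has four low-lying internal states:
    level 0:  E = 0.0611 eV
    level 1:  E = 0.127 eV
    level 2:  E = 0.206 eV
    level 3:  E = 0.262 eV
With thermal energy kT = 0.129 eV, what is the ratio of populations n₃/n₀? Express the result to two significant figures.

0.21

n₃/n₀ = exp[−(E₃−E₀)/kT] = exp(−(0.2009 eV)/(0.129 eV)) = exp(-1.557) = 0.21.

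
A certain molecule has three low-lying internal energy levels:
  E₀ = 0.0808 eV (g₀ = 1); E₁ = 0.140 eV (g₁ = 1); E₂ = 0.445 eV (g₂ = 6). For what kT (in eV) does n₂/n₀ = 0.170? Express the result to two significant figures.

n₂/n₀ = (g₂/g₀) exp[−(E₂−E₀)/kT] = 0.170.
⇒ (E₂−E₀)/kT = ln((6/1)/0.170) = ln(35.29) = 3.564.
kT = 0.3642 eV / 3.564 = 0.10 eV.

0.10 eV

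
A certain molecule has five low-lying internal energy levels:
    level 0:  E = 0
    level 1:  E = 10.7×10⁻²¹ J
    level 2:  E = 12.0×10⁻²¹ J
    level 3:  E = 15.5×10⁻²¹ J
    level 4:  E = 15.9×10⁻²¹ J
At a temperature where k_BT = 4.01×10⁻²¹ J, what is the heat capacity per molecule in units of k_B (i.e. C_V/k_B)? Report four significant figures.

Eᵢ/kT = 0, 2.66833, 2.99252, 3.86534, 3.96509.
Z = Σ e^(−Eᵢ/kT) = e^(−0) + e^(−2.66833) + e^(−2.99252) + e^(−3.86534) + e^(−3.96509) = 1.00000 + 0.0693680 + 0.0501609 + 0.0209558 + 0.0189663 = 1.15945.
⟨E⟩ = 1.69955, ⟨E²⟩ = 21.5573.
C_V/k_B = (⟨E²⟩ − ⟨E⟩²)/(kT)² = (21.5573 − 2.88847)/16.0801 = 1.161.

1.161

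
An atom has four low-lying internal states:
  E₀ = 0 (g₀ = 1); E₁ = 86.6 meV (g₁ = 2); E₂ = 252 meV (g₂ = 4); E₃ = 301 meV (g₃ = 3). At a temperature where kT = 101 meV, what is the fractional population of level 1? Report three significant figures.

Eᵢ/kT = 0, 0.85743, 2.4950, 2.9802.
Z = Σ gᵢe^(−Eᵢ/kT) = 1·e^(−0) + 2·e^(−0.85743) + 4·e^(−2.4950) + 3·e^(−2.9802) = 1.0000 + 0.84850 + 0.32999 + 0.15235 = 2.3308.
P₁ = g₁ e^(−E₁/kT) / Z = 0.84850/2.3308 = 0.364.

0.364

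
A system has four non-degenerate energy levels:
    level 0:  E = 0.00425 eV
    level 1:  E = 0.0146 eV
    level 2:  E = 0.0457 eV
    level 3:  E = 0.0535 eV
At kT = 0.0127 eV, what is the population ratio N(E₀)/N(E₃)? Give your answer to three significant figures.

n₀/n₃ = exp[−(E₀−E₃)/kT] = exp(−(-0.04925 eV)/(0.0127 eV)) = exp(3.8780) = 48.3.

48.3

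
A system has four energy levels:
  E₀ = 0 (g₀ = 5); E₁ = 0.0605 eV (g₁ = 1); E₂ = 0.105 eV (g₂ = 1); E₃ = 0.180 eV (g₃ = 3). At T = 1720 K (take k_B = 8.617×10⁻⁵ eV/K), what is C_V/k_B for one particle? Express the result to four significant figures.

0.1789

k_BT = 8.617×10⁻⁵ × 1720 K = 0.148212 eV.
Eᵢ/kT = 0, 0.408199, 0.708445, 1.21448.
Z = Σ gᵢe^(−Eᵢ/kT) = 5·e^(−0) + 1·e^(−0.408199) + 1·e^(−0.708445) + 3·e^(−1.21448) = 5.00000 + 0.664847 + 0.492409 + 0.890593 = 7.04785.
⟨E⟩ = 0.0357886 eV, ⟨E²⟩ = 0.00520975 eV².
C_V/k_B = (⟨E²⟩ − ⟨E⟩²)/(kT)² = (0.00520975 − 0.00128082)/0.0219668 = 0.1789.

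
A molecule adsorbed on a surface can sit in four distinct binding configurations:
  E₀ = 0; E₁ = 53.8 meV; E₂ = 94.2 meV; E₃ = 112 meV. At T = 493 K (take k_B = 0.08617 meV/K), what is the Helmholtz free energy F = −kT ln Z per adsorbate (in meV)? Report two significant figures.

-16 meV

k_BT = 0.08617 × 493 K = 42.48 meV.
Eᵢ/kT = 0, 1.266, 2.218, 2.637.
Z = Σ e^(−Eᵢ/kT) = e^(−0) + e^(−1.266) + e^(−2.218) + e^(−2.637) = 1.000 + 0.2820 + 0.1088 + 0.07158 = 1.462.
F = −kT ln Z = −42.48 × ln(1.462) = −42.48 × 0.3798 = -16 meV.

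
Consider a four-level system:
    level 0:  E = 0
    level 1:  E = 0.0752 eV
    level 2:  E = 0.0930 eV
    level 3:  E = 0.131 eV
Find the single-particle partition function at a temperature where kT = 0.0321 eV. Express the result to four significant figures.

Z = 1.168

Eᵢ/kT = 0, 2.34268, 2.89720, 4.08100.
Z = Σ e^(−Eᵢ/kT) = e^(−0) + e^(−2.34268) + e^(−2.89720) + e^(−4.08100) = 1.00000 + 0.0960698 + 0.0551775 + 0.0168906 = 1.16814.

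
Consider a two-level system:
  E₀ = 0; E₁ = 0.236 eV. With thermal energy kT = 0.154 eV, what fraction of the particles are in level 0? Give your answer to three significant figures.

0.822

Eᵢ/kT = 0, 1.5325.
Z = Σ e^(−Eᵢ/kT) = e^(−0) + e^(−1.5325) = 1.0000 + 0.21600 = 1.2160.
P₀ = e^(−E₀/kT) / Z = 1.0000/1.2160 = 0.822.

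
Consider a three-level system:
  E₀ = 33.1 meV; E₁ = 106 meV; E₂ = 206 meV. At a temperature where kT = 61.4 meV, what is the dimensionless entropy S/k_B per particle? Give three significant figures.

Eᵢ/kT = 0.53909, 1.7264, 3.3550.
Z = Σ e^(−Eᵢ/kT) = e^(−0.53909) + e^(−1.7264) + e^(−3.3550) = 0.58328 + 0.17792 + 0.034909 = 0.79611.
⟨E⟩ = Σ EᵢPᵢ = 56.974 meV.
S/k_B = ln Z + ⟨E⟩/kT = ln(0.79611) + 56.974/61.4 = -0.22802 + 0.92792 = 0.700.

0.700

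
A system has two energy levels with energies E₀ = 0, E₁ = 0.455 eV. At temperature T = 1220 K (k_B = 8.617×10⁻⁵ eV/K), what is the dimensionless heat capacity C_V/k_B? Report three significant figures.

k_BT = 8.617×10⁻⁵ × 1220 K = 0.10513 eV.
Eᵢ/kT = 0, 4.3280.
Z = Σ e^(−Eᵢ/kT) = e^(−0) + e^(−4.3280) = 1.0000 + 0.013194 = 1.0132.
⟨E⟩ = 0.0059251 eV, ⟨E²⟩ = 0.0026959 eV².
C_V/k_B = (⟨E²⟩ − ⟨E⟩²)/(kT)² = (0.0026959 − 0.000035107)/0.011052 = 0.241.

0.241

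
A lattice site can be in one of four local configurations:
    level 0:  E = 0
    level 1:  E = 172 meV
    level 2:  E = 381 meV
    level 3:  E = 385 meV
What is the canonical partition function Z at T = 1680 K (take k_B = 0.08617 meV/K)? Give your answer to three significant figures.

k_BT = 0.08617 × 1680 K = 144.77 meV.
Eᵢ/kT = 0, 1.1881, 2.6318, 2.6594.
Z = Σ e^(−Eᵢ/kT) = e^(−0) + e^(−1.1881) + e^(−2.6318) + e^(−2.6594) = 1.0000 + 0.30480 + 0.071949 + 0.069990 = 1.4467.

Z = 1.45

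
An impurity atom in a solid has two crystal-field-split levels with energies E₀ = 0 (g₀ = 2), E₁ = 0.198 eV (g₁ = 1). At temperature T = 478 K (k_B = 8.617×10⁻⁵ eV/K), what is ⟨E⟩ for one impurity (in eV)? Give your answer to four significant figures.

0.0008057 eV

k_BT = 8.617×10⁻⁵ × 478 K = 0.0411893 eV.
Eᵢ/kT = 0, 4.80707.
Z = Σ gᵢe^(−Eᵢ/kT) = 2·e^(−0) + 1·e^(−4.80707) = 2.00000 + 0.00817177 = 2.00817.
⟨E⟩ = Σ Eᵢ gᵢe^(−Eᵢ/kT) / Z = (0·2.00000 + 0.198·0.00817177) / 2.00817 = 0.0008057 eV.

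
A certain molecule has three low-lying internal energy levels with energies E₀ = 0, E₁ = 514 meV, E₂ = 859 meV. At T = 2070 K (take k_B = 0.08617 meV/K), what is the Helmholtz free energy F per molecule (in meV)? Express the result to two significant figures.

k_BT = 0.08617 × 2070 K = 178.4 meV.
Eᵢ/kT = 0, 2.881, 4.815.
Z = Σ e^(−Eᵢ/kT) = e^(−0) + e^(−2.881) + e^(−4.815) = 1.000 + 0.05608 + 0.008107 = 1.064.
F = −kT ln Z = −178.4 × ln(1.064) = −178.4 × 0.06204 = -11 meV.

-11 meV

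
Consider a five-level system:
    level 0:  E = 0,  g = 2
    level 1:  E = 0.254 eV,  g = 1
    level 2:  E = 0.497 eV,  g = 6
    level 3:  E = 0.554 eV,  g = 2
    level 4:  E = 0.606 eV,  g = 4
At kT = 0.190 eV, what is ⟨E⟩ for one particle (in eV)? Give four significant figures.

Eᵢ/kT = 0, 1.33684, 2.61579, 2.91579, 3.18947.
Z = Σ gᵢe^(−Eᵢ/kT) = 2·e^(−0) + 1·e^(−1.33684) + 6·e^(−2.61579) + 2·e^(−2.91579) + 4·e^(−3.18947) = 2.00000 + 0.262674 + 0.438660 + 0.108322 + 0.164775 = 2.97443.
⟨E⟩ = Σ Eᵢ gᵢe^(−Eᵢ/kT) / Z = (0·2.00000 + 0.254·0.262674 + 0.497·0.438660 + 0.554·0.108322 + 0.606·0.164775) / 2.97443 = 0.1495 eV.

0.1495 eV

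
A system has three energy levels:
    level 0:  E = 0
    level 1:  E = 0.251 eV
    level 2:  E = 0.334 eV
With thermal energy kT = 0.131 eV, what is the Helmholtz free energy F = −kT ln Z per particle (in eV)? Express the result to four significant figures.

Eᵢ/kT = 0, 1.91603, 2.54962.
Z = Σ e^(−Eᵢ/kT) = e^(−0) + e^(−1.91603) + e^(−2.54962) = 1.00000 + 0.147190 + 0.0781113 = 1.22530.
F = −kT ln Z = −0.131 × ln(1.22530) = −0.131 × 0.203186 = -0.02662 eV.

-0.02662 eV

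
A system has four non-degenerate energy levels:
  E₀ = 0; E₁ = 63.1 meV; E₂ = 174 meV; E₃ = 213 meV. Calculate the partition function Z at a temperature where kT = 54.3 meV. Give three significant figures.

Z = 1.37

Eᵢ/kT = 0, 1.1621, 3.2044, 3.9227.
Z = Σ e^(−Eᵢ/kT) = e^(−0) + e^(−1.1621) + e^(−3.2044) + e^(−3.9227) = 1.0000 + 0.31283 + 0.040583 + 0.019788 = 1.3732.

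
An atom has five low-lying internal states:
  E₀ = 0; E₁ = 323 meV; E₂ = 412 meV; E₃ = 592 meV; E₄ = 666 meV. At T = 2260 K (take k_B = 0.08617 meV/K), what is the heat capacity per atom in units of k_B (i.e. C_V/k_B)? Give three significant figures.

1.00

k_BT = 0.08617 × 2260 K = 194.74 meV.
Eᵢ/kT = 0, 1.6586, 2.1156, 3.0400, 3.4199.
Z = Σ e^(−Eᵢ/kT) = e^(−0) + e^(−1.6586) + e^(−2.1156) + e^(−3.0400) + e^(−3.4199) = 1.0000 + 0.19041 + 0.12056 + 0.047835 + 0.032716 = 1.3915.
⟨E⟩ = 115.90 meV, ⟨E²⟩ = 51459 meV².
C_V/k_B = (⟨E²⟩ − ⟨E⟩²)/(kT)² = (51459 − 13433)/37924 = 1.00.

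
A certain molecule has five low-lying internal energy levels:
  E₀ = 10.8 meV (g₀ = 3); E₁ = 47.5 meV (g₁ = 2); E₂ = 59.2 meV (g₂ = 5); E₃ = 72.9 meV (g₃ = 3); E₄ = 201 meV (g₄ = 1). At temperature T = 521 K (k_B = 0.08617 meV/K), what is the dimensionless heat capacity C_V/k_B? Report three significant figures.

0.340

k_BT = 0.08617 × 521 K = 44.895 meV.
Eᵢ/kT = 0.24056, 1.0580, 1.3186, 1.6238, 4.4771.
Z = Σ gᵢe^(−Eᵢ/kT) = 3·e^(−0.24056) + 2·e^(−1.0580) + 5·e^(−1.3186) + 3·e^(−1.6238) + 1·e^(−4.4771) = 2.3586 + 0.69430 + 1.3375 + 0.59144 + 0.011366 = 4.9932.
⟨E⟩ = 36.656 meV, ⟨E²⟩ = 2029.0 meV².
C_V/k_B = (⟨E²⟩ − ⟨E⟩²)/(kT)² = (2029.0 − 1343.7)/2015.6 = 0.340.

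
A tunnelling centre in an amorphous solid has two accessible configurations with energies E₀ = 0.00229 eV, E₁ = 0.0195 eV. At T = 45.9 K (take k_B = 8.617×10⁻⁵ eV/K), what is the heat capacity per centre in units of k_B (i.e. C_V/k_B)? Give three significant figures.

0.238

k_BT = 8.617×10⁻⁵ × 45.9 K = 0.0039552 eV.
Eᵢ/kT = 0.57898, 4.9302.
Z = Σ e^(−Eᵢ/kT) = e^(−0.57898) + e^(−4.9302) = 0.56047 + 0.0072251 = 0.56770.
⟨E⟩ = 0.0025090 eV, ⟨E²⟩ = 0.000010017 eV².
C_V/k_B = (⟨E²⟩ − ⟨E⟩²)/(kT)² = (0.000010017 − 0.0000062951)/0.000015644 = 0.238.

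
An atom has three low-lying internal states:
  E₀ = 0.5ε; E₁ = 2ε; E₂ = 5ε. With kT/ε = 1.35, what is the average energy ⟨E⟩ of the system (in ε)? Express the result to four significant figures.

0.9794 ε

Eᵢ/kT = 0.370370, 1.48148, 3.70370.
Z = Σ e^(−Eᵢ/kT) = e^(−0.370370) + e^(−1.48148) + e^(−3.70370) = 0.690479 + 0.227301 + 0.0246322 = 0.942412.
⟨E⟩ = Σ Eᵢ e^(−Eᵢ/kT) / Z = (0.5·0.690479 + 2·0.227301 + 5·0.0246322) / 0.942412 = 0.9794 ε.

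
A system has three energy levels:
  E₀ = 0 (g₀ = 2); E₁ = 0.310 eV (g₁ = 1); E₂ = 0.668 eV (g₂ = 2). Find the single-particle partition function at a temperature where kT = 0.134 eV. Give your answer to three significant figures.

Eᵢ/kT = 0, 2.3134, 4.9851.
Z = Σ gᵢe^(−Eᵢ/kT) = 2·e^(−0) + 1·e^(−2.3134) + 2·e^(−4.9851) = 2.0000 + 0.098924 + 0.013678 = 2.1126.

Z = 2.11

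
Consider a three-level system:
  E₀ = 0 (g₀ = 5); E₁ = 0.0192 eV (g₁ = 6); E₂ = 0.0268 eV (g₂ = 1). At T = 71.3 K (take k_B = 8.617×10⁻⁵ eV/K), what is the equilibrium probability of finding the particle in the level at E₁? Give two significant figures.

0.050

k_BT = 8.617×10⁻⁵ × 71.3 K = 0.006144 eV.
Eᵢ/kT = 0, 3.125, 4.362.
Z = Σ gᵢe^(−Eᵢ/kT) = 5·e^(−0) + 6·e^(−3.125) + 1·e^(−4.362) = 5.000 + 0.2636 + 0.01275 = 5.276.
P₁ = g₁ e^(−E₁/kT) / Z = 0.2636/5.276 = 0.050.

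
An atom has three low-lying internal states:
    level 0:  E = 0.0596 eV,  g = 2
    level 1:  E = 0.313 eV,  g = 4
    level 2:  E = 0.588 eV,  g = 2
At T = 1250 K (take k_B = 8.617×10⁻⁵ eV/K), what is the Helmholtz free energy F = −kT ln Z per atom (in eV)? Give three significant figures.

k_BT = 8.617×10⁻⁵ × 1250 K = 0.10771 eV.
Eᵢ/kT = 0.55334, 2.9060, 5.4591.
Z = Σ gᵢe^(−Eᵢ/kT) = 2·e^(−0.55334) + 4·e^(−2.9060) + 2·e^(−5.4591) = 1.1501 + 0.21878 + 0.0085148 = 1.3774.
F = −kT ln Z = −0.10771 × ln(1.3774) = −0.10771 × 0.32020 = -0.0345 eV.

-0.0345 eV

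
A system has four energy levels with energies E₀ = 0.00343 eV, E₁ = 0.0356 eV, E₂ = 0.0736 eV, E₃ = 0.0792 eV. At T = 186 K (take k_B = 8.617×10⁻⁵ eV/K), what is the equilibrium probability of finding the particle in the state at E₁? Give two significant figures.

k_BT = 8.617×10⁻⁵ × 186 K = 0.01603 eV.
Eᵢ/kT = 0.2140, 2.221, 4.591, 4.941.
Z = Σ e^(−Eᵢ/kT) = e^(−0.2140) + e^(−2.221) + e^(−4.591) + e^(−4.941) = 0.8073 + 0.1085 + 0.01014 + 0.007147 = 0.9331.
P₁ = e^(−E₁/kT) / Z = 0.1085/0.9331 = 0.12.

0.12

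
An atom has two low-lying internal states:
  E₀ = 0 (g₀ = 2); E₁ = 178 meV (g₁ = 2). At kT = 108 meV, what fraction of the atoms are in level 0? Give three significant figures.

Eᵢ/kT = 0, 1.6481.
Z = Σ gᵢe^(−Eᵢ/kT) = 2·e^(−0) + 2·e^(−1.6481) = 2.0000 + 0.38483 = 2.3848.
P₀ = g₀ e^(−E₀/kT) / Z = 2.0000/2.3848 = 0.839.

0.839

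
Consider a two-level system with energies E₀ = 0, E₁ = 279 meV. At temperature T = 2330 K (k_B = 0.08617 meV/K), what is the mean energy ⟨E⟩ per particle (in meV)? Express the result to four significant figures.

55.65 meV

k_BT = 0.08617 × 2330 K = 200.776 meV.
Eᵢ/kT = 0, 1.38961.
Z = Σ e^(−Eᵢ/kT) = e^(−0) + e^(−1.38961) = 1.00000 + 0.249172 = 1.24917.
⟨E⟩ = Σ Eᵢ e^(−Eᵢ/kT) / Z = (0·1.00000 + 279·0.249172) / 1.24917 = 55.65 meV.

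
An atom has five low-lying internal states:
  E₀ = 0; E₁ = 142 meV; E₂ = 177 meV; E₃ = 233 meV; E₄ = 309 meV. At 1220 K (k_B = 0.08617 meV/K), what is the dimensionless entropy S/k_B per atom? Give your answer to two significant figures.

k_BT = 0.08617 × 1220 K = 105.1 meV.
Eᵢ/kT = 0, 1.351, 1.684, 2.217, 2.940.
Z = Σ e^(−Eᵢ/kT) = e^(−0) + e^(−1.351) + e^(−1.684) + e^(−2.217) + e^(−2.940) = 1.000 + 0.2590 + 0.1856 + 0.1089 + 0.05287 = 1.606.
⟨E⟩ = Σ EᵢPᵢ = 69.33 meV.
S/k_B = ln Z + ⟨E⟩/kT = ln(1.606) + 69.33/105.1 = 0.4737 + 0.6597 = 1.1.

1.1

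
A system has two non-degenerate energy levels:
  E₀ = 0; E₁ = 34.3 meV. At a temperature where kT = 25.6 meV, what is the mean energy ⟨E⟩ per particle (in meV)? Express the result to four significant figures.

Eᵢ/kT = 0, 1.33984.
Z = Σ e^(−Eᵢ/kT) = e^(−0) + e^(−1.33984) = 1.00000 + 0.261888 = 1.26189.
⟨E⟩ = Σ Eᵢ e^(−Eᵢ/kT) / Z = (0·1.00000 + 34.3·0.261888) / 1.26189 = 7.118 meV.

7.118 meV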